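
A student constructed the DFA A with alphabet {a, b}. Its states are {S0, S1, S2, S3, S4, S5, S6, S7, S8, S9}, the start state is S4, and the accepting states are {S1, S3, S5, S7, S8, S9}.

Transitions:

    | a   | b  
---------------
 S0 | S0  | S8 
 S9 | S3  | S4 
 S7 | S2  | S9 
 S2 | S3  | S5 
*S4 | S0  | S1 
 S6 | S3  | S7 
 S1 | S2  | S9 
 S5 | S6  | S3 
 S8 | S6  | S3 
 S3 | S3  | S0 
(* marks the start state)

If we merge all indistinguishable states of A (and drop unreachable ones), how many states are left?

Every state is reachable, so we keep all 10.
Initial partition by acceptance: {S1,S3,S5,S7,S8,S9} | {S0,S2,S4,S6}.
Split {S1,S3,S5,S7,S8,S9} by δ(·,a) → {S1,S5,S7,S8} and {S3,S9}.
Split {S0,S2,S4,S6} by δ(·,a) → {S0,S4} and {S2,S6}.
The partition is now stable with 4 blocks: {S1,S5,S7,S8} | {S0,S4} | {S3,S9} | {S2,S6}.

4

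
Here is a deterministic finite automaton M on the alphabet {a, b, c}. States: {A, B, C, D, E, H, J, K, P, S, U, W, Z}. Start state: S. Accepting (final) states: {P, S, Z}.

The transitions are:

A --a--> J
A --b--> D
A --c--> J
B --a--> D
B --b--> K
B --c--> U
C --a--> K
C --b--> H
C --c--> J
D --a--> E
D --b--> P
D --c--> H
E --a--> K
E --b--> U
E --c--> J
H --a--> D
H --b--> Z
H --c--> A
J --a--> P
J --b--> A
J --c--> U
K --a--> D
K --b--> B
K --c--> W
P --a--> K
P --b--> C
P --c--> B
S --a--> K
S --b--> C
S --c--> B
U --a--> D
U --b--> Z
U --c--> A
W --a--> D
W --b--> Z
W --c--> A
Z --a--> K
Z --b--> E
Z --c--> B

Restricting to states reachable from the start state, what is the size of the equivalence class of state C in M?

2

P0 = {P,S,Z} | {A,B,C,D,E,H,J,K,U,W}.
Split {A,B,C,D,E,H,J,K,U,W} by δ(·,a) → {A,B,C,D,E,H,K,U,W} and {J}.
Refine {A,B,C,D,E,H,K,U,W} on symbol a: members go to different blocks, giving {B,C,D,E,H,K,U,W} and {A}.
Split {B,C,D,E,H,K,U,W} by δ(·,b) → {B,C,E,K} and {D,H,U,W}.
Refine {B,C,E,K} on symbol a: members go to different blocks, giving {B,K} and {C,E}.
Refine {D,H,U,W} on symbol a: members go to different blocks, giving {H,U,W} and {D}.
The partition is now stable with 7 blocks: {P,S,Z} | {B,K} | {J} | {A} | {H,U,W} | {C,E} | {D}.
The equivalence class containing C is {C,E}, of size 2.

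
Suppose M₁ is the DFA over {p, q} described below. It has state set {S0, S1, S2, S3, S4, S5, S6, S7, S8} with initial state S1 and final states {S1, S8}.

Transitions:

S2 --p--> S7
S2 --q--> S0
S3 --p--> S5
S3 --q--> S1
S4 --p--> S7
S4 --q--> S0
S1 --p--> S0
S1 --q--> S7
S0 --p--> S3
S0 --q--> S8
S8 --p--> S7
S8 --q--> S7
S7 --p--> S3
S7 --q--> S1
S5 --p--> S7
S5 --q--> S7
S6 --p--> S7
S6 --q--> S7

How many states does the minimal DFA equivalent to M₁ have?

First remove the unreachable states {S2,S4,S6}; 6 states remain.
P0 = {S1,S8} | {S0,S3,S5,S7}.
Split {S0,S3,S5,S7} by δ(·,q) → {S0,S3,S7} and {S5}.
Refine {S0,S3,S7} on symbol p: members go to different blocks, giving {S0,S7} and {S3}.
No further refinement is possible. Final partition (4 blocks): {S1,S8} | {S0,S7} | {S5} | {S3}.

4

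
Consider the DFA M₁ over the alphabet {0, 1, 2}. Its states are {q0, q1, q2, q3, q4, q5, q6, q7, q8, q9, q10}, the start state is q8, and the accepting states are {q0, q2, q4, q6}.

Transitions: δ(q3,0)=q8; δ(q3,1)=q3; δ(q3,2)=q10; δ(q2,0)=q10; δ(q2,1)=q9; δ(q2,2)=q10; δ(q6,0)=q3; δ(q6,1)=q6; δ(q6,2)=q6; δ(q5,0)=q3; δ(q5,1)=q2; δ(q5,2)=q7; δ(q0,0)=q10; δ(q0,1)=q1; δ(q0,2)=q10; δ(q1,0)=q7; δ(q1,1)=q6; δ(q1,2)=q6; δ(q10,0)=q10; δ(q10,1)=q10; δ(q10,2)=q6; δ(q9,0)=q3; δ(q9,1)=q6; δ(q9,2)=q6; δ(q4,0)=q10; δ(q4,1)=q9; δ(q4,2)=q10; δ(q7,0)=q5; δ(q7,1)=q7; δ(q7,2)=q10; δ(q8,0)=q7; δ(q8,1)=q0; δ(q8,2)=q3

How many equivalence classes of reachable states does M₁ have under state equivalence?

6

Reachable states from the start: {q0,q1,q2,q3,q5,q6,q7,q8,q9,q10}. Unreachable: {q4} — drop them.
P0 = {q0,q2,q6} | {q1,q3,q5,q7,q8,q9,q10}.
Split {q0,q2,q6} by δ(·,1) → {q0,q2} and {q6}.
Split {q1,q3,q5,q7,q8,q9,q10} by δ(·,1) → {q3,q7,q10} and {q1,q9} and {q5,q8}.
On input 0, block {q3,q7,q10} splits into {q3,q7} and {q10}.
No further refinement is possible. Final partition (6 blocks): {q0,q2} | {q3,q7} | {q6} | {q1,q9} | {q5,q8} | {q10}.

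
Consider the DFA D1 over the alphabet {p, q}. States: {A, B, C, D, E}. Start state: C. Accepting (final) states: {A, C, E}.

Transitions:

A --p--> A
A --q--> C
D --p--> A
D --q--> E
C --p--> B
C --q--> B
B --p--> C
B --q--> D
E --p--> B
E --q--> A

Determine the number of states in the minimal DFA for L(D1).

5

All states are reachable from the start state.
Initial partition by acceptance: {A,C,E} | {B,D}.
Split {A,C,E} by δ(·,p) → {C,E} and {A}.
Split {C,E} by δ(·,q) → {C} and {E}.
Refine {B,D} on symbol p: members go to different blocks, giving {B} and {D}.
Stable partition: {C} | {B} | {A} | {E} | {D} — 5 equivalence classes.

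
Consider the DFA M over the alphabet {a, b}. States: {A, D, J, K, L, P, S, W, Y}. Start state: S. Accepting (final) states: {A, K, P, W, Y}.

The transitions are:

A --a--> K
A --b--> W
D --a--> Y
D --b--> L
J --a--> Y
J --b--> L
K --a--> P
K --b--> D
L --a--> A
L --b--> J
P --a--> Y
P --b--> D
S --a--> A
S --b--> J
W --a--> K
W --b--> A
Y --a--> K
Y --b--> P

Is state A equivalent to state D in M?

No

Start with accepting vs non-accepting: {A,K,P,W,Y} | {D,J,L,S}.
Split {A,K,P,W,Y} by δ(·,b) → {A,W,Y} and {K,P}.
On input b, block {A,W,Y} splits into {A,W} and {Y}.
On input a, block {D,J,L,S} splits into {L,S} and {D,J}.
On input a, block {K,P} splits into {P} and {K}.
The partition is now stable with 6 blocks: {A,W} | {L,S} | {P} | {Y} | {D,J} | {K}.
A and D end up in different blocks, so they are distinguishable. For instance, the string 'ε' is accepted from only A.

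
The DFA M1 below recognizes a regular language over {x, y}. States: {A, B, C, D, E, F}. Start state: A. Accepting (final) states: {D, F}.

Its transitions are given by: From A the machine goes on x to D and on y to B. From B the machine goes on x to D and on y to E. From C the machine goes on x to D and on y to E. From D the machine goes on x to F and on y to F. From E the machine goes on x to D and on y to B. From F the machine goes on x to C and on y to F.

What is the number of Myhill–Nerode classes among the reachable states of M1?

Every state is reachable, so we keep all 6.
Start with accepting vs non-accepting: {D,F} | {A,B,C,E}.
Refine {D,F} on symbol x: members go to different blocks, giving {D} and {F}.
Stable partition: {D} | {A,B,C,E} | {F} — 3 equivalence classes.

3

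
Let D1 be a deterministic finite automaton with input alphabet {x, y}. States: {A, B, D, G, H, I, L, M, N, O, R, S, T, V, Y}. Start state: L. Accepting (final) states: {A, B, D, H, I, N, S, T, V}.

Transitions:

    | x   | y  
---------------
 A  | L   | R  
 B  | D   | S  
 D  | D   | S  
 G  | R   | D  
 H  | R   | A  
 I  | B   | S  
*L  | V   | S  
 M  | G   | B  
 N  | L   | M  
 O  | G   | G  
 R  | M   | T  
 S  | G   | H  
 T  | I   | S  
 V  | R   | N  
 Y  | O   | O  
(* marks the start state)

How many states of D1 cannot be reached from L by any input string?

BFS from L reaches {A, B, D, G, H, I, L, M, N, R, S, T, V}; the 2 state(s) O, Y are never visited.

2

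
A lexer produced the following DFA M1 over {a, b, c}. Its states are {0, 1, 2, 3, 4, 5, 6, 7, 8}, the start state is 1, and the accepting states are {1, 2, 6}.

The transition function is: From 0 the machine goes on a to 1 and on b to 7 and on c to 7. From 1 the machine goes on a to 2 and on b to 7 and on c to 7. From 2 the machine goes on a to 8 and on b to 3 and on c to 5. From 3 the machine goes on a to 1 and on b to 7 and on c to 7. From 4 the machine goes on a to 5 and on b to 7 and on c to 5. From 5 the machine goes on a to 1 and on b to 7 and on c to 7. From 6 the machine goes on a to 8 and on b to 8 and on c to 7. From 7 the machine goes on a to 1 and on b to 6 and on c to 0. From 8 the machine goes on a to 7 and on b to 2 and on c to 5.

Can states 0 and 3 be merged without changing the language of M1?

First remove the unreachable states {4}; 8 states remain.
Start with accepting vs non-accepting: {1,2,6} | {0,3,5,7,8}.
Split {1,2,6} by δ(·,a) → {2,6} and {1}.
On input a, block {0,3,5,7,8} splits into {0,3,5,7} and {8}.
Split {2,6} by δ(·,b) → {2} and {6}.
Split {0,3,5,7} by δ(·,b) → {0,3,5} and {7}.
Stable partition: {2} | {0,3,5} | {1} | {8} | {6} | {7} — 6 equivalence classes.
0 and 3 lie in the same block of the stable partition, so they are equivalent — no string distinguishes them.

Yes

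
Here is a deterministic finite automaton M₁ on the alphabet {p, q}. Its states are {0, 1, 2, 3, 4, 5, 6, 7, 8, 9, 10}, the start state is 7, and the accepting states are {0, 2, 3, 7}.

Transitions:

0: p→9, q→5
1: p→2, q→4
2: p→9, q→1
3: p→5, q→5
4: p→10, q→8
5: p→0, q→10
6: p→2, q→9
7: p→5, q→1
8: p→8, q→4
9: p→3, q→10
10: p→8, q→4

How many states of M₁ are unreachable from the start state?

1

No path from 7 leads to 6; the other 10 states are all reachable.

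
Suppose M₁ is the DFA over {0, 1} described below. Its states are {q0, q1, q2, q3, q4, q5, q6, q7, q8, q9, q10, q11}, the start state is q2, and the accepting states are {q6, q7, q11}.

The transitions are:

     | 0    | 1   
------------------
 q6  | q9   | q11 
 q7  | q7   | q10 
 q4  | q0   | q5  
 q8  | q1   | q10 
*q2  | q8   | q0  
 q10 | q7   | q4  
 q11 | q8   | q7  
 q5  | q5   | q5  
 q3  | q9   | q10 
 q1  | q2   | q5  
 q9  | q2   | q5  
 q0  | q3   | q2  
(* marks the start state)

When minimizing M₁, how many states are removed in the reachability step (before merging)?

2

BFS from q2 reaches {q0, q1, q2, q3, q4, q5, q7, q8, q9, q10}; the 2 state(s) q6, q11 are never visited.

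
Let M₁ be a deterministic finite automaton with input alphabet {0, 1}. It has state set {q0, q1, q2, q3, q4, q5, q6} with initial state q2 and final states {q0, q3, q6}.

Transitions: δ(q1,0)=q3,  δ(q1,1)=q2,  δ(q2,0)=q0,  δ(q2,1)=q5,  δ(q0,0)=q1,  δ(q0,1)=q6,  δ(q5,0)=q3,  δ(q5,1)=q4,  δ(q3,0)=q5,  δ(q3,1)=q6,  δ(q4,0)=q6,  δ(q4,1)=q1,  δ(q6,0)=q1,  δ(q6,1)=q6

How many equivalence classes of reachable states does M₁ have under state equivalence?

Initial partition by acceptance: {q0,q3,q6} | {q1,q2,q4,q5}.
No further refinement is possible. Final partition (2 blocks): {q0,q3,q6} | {q1,q2,q4,q5}.

2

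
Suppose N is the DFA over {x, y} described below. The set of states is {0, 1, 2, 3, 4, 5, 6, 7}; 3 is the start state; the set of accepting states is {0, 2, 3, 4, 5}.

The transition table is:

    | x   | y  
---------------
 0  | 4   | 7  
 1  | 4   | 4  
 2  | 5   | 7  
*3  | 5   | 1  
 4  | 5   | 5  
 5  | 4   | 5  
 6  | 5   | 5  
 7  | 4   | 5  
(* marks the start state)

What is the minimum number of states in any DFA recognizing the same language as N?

Reachable states from the start: {1,3,4,5}. Unreachable: {0,2,6,7} — drop them.
Start with accepting vs non-accepting: {3,4,5} | {1}.
Refine {3,4,5} on symbol y: members go to different blocks, giving {4,5} and {3}.
The partition is now stable with 3 blocks: {4,5} | {1} | {3}.

3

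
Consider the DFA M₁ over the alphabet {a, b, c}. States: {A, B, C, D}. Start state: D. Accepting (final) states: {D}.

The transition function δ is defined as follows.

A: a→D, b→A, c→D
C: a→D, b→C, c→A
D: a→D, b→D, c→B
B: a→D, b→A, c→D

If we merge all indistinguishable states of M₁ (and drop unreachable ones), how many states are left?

Reachable states from the start: {A,B,D}. Unreachable: {C} — drop them.
P0 = {D} | {A,B}.
No further refinement is possible. Final partition (2 blocks): {D} | {A,B}.

2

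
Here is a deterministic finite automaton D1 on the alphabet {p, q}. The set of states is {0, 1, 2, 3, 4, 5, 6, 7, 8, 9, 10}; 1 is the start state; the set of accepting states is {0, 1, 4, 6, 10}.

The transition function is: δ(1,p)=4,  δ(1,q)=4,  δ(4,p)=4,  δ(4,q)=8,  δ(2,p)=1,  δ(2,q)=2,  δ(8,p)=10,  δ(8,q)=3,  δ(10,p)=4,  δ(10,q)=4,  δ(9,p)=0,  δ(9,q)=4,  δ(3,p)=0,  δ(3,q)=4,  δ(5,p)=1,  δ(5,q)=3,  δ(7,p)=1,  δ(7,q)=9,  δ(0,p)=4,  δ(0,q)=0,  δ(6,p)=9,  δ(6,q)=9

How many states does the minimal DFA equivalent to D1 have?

5

First remove the unreachable states {2,5,6,7,9}; 6 states remain.
P0 = {0,1,4,10} | {3,8}.
On input q, block {0,1,4,10} splits into {0,1,10} and {4}.
Split {0,1,10} by δ(·,q) → {1,10} and {0}.
On input p, block {3,8} splits into {3} and {8}.
The partition is now stable with 5 blocks: {1,10} | {3} | {4} | {0} | {8}.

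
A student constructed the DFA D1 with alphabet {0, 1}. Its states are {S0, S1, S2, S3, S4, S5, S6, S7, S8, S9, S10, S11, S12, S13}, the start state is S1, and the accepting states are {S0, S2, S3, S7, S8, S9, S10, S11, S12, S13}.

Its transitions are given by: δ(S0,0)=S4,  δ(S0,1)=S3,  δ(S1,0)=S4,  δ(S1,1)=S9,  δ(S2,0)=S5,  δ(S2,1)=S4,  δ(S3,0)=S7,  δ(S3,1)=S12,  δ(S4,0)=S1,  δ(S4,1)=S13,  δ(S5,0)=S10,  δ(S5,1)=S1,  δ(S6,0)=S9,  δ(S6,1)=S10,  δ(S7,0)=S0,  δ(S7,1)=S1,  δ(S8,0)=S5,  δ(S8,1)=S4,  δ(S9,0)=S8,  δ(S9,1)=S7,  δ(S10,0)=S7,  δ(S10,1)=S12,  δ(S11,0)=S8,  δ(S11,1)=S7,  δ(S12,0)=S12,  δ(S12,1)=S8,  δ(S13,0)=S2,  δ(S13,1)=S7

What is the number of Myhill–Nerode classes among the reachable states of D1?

8

States {S6,S11} cannot be reached from the start state, so discard them.
Start with accepting vs non-accepting: {S0,S2,S3,S7,S8,S9,S10,S12,S13} | {S1,S4,S5}.
On input 0, block {S0,S2,S3,S7,S8,S9,S10,S12,S13} splits into {S3,S7,S9,S10,S12,S13} and {S0,S2,S8}.
Split {S3,S7,S9,S10,S12,S13} by δ(·,0) → {S3,S10,S12} and {S7,S9,S13}.
Refine {S3,S10,S12} on symbol 0: members go to different blocks, giving {S3,S10} and {S12}.
Split {S1,S4,S5} by δ(·,0) → {S1,S4} and {S5}.
On input 0, block {S0,S2,S8} splits into {S2,S8} and {S0}.
On input 0, block {S7,S9,S13} splits into {S9,S13} and {S7}.
Stable partition: {S3,S10} | {S1,S4} | {S2,S8} | {S9,S13} | {S12} | {S5} | {S0} | {S7} — 8 equivalence classes.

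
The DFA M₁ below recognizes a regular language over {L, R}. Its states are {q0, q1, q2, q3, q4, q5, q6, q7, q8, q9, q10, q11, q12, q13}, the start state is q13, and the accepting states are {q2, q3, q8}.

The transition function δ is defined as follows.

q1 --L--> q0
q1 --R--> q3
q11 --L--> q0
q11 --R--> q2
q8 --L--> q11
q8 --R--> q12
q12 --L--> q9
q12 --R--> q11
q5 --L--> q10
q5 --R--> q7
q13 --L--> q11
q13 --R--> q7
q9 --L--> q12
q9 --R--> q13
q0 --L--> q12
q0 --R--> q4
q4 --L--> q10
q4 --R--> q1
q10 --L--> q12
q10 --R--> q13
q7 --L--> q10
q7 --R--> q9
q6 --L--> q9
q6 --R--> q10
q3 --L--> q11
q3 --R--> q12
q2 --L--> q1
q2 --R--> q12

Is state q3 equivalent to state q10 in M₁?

Reachable states from the start: {q0,q1,q2,q3,q4,q7,q9,q10,q11,q12,q13}. Unreachable: {q5,q6,q8} — drop them.
Start with accepting vs non-accepting: {q2,q3} | {q0,q1,q4,q7,q9,q10,q11,q12,q13}.
On input R, block {q0,q1,q4,q7,q9,q10,q11,q12,q13} splits into {q0,q4,q7,q9,q10,q12,q13} and {q1,q11}.
Split {q0,q4,q7,q9,q10,q12,q13} by δ(·,L) → {q0,q4,q7,q9,q10,q12} and {q13}.
Refine {q0,q4,q7,q9,q10,q12} on symbol R: members go to different blocks, giving {q0,q7} and {q4,q12} and {q9,q10}.
Refine {q0,q7} on symbol L: members go to different blocks, giving {q0} and {q7}.
The partition is now stable with 7 blocks: {q2,q3} | {q0} | {q1,q11} | {q13} | {q4,q12} | {q9,q10} | {q7}.
q3 and q10 end up in different blocks, so they are distinguishable. For instance, the string 'ε' is accepted from only q3.

No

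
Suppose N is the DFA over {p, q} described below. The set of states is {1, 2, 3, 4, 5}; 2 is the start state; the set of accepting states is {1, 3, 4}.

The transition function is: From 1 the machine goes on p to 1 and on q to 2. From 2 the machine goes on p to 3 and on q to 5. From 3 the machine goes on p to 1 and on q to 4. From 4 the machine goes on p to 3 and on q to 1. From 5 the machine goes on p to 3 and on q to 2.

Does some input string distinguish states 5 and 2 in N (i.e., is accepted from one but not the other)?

No

All states are reachable from the start state.
Start with accepting vs non-accepting: {1,3,4} | {2,5}.
Split {1,3,4} by δ(·,q) → {3,4} and {1}.
Split {3,4} by δ(·,p) → {3} and {4}.
The partition is now stable with 4 blocks: {3} | {2,5} | {1} | {4}.
5 and 2 lie in the same block of the stable partition, so they are equivalent — no string distinguishes them.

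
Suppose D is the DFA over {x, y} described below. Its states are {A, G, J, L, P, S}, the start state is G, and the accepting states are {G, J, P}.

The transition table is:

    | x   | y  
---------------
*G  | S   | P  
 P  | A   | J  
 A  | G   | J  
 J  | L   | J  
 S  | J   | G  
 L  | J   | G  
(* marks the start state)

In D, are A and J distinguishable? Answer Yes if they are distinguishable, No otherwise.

Every state is reachable, so we keep all 6.
Start with accepting vs non-accepting: {G,J,P} | {A,L,S}.
No further refinement is possible. Final partition (2 blocks): {G,J,P} | {A,L,S}.
A and J end up in different blocks, so they are distinguishable. For instance, the string 'ε' is accepted from only J.

Yes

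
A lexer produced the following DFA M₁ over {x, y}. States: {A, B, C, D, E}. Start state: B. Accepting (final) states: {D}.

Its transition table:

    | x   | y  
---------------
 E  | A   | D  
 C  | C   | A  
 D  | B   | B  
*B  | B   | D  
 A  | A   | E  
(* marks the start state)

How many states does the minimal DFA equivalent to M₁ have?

States {A,C,E} cannot be reached from the start state, so discard them.
Start with accepting vs non-accepting: {D} | {B}.
No further refinement is possible. Final partition (2 blocks): {D} | {B}.

2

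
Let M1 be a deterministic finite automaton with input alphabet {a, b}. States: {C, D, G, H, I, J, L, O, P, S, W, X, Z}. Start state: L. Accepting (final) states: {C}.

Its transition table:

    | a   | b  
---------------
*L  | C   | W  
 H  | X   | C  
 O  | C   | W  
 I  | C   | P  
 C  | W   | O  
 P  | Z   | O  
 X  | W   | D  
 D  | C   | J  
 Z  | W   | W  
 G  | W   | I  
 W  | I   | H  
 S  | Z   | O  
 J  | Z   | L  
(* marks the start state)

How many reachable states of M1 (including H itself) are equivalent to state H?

1

States {G,S} cannot be reached from the start state, so discard them.
Start with accepting vs non-accepting: {C} | {D,H,I,J,L,O,P,W,X,Z}.
On input a, block {D,H,I,J,L,O,P,W,X,Z} splits into {H,J,P,W,X,Z} and {D,I,L,O}.
Refine {H,J,P,W,X,Z} on symbol a: members go to different blocks, giving {H,J,P,X,Z} and {W}.
On input a, block {H,J,P,X,Z} splits into {H,J,P} and {X,Z}.
On input b, block {H,J,P} splits into {J,P} and {H}.
Refine {D,I,L,O} on symbol b: members go to different blocks, giving {L,O} and {D,I}.
Refine {X,Z} on symbol b: members go to different blocks, giving {X} and {Z}.
No further refinement is possible. Final partition (8 blocks): {C} | {J,P} | {L,O} | {W} | {X} | {H} | {D,I} | {Z}.
The equivalence class containing H is {H}, of size 1.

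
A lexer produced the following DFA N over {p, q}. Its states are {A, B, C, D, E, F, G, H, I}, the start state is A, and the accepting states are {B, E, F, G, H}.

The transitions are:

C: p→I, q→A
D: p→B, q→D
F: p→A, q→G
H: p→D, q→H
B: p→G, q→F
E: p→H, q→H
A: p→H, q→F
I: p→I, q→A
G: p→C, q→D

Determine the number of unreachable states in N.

1

BFS from A reaches {A, B, C, D, F, G, H, I}; the 1 state(s) E are never visited.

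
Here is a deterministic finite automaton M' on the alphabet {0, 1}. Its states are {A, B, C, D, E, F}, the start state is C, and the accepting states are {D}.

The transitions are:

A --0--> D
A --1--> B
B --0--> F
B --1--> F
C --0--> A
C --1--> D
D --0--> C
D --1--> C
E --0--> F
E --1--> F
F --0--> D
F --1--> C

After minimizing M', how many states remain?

First remove the unreachable states {E}; 5 states remain.
P0 = {D} | {A,B,C,F}.
On input 0, block {A,B,C,F} splits into {A,F} and {B,C}.
Refine {B,C} on symbol 1: members go to different blocks, giving {B} and {C}.
Refine {A,F} on symbol 1: members go to different blocks, giving {A} and {F}.
Stable partition: {D} | {A} | {B} | {C} | {F} — 5 equivalence classes.

5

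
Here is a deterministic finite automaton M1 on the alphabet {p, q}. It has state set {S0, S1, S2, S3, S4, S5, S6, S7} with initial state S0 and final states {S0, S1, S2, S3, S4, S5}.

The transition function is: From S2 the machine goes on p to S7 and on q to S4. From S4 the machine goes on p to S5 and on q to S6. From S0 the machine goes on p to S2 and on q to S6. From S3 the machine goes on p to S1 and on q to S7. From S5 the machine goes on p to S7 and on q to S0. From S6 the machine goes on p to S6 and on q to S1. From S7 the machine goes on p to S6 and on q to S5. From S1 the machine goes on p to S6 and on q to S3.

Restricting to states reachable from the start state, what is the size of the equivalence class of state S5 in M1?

3

Every state is reachable, so we keep all 8.
Start with accepting vs non-accepting: {S0,S1,S2,S3,S4,S5} | {S6,S7}.
On input p, block {S0,S1,S2,S3,S4,S5} splits into {S0,S3,S4} and {S1,S2,S5}.
Stable partition: {S0,S3,S4} | {S6,S7} | {S1,S2,S5} — 3 equivalence classes.
State S5 belongs to the block {S1,S2,S5}, which has 3 states.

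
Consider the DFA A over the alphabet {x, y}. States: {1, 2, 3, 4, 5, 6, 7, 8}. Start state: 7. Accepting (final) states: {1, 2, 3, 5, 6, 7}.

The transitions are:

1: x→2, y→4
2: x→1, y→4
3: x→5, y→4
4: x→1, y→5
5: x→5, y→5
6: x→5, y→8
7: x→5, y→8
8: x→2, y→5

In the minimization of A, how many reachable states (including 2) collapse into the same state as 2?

2

First remove the unreachable states {3,6}; 6 states remain.
Initial partition by acceptance: {1,2,5,7} | {4,8}.
Refine {1,2,5,7} on symbol y: members go to different blocks, giving {1,2,7} and {5}.
Refine {1,2,7} on symbol x: members go to different blocks, giving {1,2} and {7}.
No further refinement is possible. Final partition (4 blocks): {1,2} | {4,8} | {5} | {7}.
The equivalence class containing 2 is {1,2}, of size 2.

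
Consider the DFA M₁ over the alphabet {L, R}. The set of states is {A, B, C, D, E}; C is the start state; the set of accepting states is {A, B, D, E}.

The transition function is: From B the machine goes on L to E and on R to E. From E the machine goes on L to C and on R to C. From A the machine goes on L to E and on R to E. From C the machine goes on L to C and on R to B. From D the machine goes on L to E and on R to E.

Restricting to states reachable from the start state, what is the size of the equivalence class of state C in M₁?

1

Reachable states from the start: {B,C,E}. Unreachable: {A,D} — drop them.
P0 = {B,E} | {C}.
Split {B,E} by δ(·,L) → {B} and {E}.
Stable partition: {B} | {C} | {E} — 3 equivalence classes.
The equivalence class containing C is {C}, of size 1.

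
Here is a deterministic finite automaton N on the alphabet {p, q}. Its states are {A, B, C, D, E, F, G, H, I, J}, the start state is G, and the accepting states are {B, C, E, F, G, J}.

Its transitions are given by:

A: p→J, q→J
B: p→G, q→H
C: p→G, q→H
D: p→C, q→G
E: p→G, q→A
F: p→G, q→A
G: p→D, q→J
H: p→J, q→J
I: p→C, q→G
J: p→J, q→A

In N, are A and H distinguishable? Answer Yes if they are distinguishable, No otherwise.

No

States {B,E,F,I} cannot be reached from the start state, so discard them.
P0 = {C,G,J} | {A,D,H}.
Refine {C,G,J} on symbol p: members go to different blocks, giving {C,J} and {G}.
Split {C,J} by δ(·,p) → {C} and {J}.
Refine {A,D,H} on symbol p: members go to different blocks, giving {A,H} and {D}.
The partition is now stable with 5 blocks: {C} | {A,H} | {G} | {J} | {D}.
A and H lie in the same block of the stable partition, so they are equivalent — no string distinguishes them.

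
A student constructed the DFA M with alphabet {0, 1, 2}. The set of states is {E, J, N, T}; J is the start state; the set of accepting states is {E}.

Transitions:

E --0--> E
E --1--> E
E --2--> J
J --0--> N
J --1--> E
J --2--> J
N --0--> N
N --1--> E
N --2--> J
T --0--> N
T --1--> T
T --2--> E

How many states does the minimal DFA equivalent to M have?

2

First remove the unreachable states {T}; 3 states remain.
P0 = {E} | {J,N}.
Stable partition: {E} | {J,N} — 2 equivalence classes.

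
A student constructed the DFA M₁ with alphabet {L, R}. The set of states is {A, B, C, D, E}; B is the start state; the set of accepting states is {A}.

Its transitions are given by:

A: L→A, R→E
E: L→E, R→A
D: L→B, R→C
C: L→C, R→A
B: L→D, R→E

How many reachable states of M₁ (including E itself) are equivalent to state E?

2

Every state is reachable, so we keep all 5.
P0 = {A} | {B,C,D,E}.
On input R, block {B,C,D,E} splits into {B,D} and {C,E}.
The partition is now stable with 3 blocks: {A} | {B,D} | {C,E}.
State E belongs to the block {C,E}, which has 2 states.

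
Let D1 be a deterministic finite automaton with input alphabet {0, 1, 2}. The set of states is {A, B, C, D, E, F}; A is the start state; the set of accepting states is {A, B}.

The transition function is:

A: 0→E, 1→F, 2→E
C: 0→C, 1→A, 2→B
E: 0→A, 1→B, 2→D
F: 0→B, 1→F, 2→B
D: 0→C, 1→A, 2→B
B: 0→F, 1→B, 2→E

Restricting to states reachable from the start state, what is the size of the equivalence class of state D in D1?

2

Every state is reachable, so we keep all 6.
P0 = {A,B} | {C,D,E,F}.
Split {A,B} by δ(·,1) → {A} and {B}.
Refine {C,D,E,F} on symbol 0: members go to different blocks, giving {C,D} and {E} and {F}.
No further refinement is possible. Final partition (5 blocks): {A} | {C,D} | {B} | {E} | {F}.
The equivalence class containing D is {C,D}, of size 2.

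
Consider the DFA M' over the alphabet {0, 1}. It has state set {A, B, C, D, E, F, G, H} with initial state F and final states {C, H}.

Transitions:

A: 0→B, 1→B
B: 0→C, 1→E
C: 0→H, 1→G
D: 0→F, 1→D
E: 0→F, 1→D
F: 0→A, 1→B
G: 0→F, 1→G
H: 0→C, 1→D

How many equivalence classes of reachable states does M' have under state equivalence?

5

All states are reachable from the start state.
P0 = {C,H} | {A,B,D,E,F,G}.
Split {A,B,D,E,F,G} by δ(·,0) → {A,D,E,F,G} and {B}.
On input 0, block {A,D,E,F,G} splits into {D,E,F,G} and {A}.
On input 0, block {D,E,F,G} splits into {D,E,G} and {F}.
No further refinement is possible. Final partition (5 blocks): {C,H} | {D,E,G} | {B} | {A} | {F}.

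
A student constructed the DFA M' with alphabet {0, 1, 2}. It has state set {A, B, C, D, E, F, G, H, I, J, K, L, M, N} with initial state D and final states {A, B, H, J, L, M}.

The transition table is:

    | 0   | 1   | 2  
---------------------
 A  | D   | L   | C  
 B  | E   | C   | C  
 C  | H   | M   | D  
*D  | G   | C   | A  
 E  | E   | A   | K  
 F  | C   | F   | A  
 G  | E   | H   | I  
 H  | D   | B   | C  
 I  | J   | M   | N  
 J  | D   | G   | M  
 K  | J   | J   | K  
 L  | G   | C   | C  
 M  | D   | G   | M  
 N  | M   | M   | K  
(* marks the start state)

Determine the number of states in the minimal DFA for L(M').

7

Reachable states from the start: {A,B,C,D,E,G,H,I,J,K,L,M,N}. Unreachable: {F} — drop them.
Start with accepting vs non-accepting: {A,B,H,J,L,M} | {C,D,E,G,I,K,N}.
Refine {A,B,H,J,L,M} on symbol 1: members go to different blocks, giving {B,J,L,M} and {A,H}.
On input 2, block {B,J,L,M} splits into {B,L} and {J,M}.
Split {C,D,E,G,I,K,N} by δ(·,0) → {D,E,G} and {I,K,N} and {C}.
Split {D,E,G} by δ(·,1) → {E,G} and {D}.
The partition is now stable with 7 blocks: {B,L} | {E,G} | {A,H} | {J,M} | {I,K,N} | {C} | {D}.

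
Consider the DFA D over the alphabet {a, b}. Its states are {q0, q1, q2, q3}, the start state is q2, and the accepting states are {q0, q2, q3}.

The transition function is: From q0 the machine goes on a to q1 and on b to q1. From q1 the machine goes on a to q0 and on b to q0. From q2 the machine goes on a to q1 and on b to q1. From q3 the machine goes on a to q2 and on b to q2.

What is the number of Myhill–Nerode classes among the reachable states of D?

2

First remove the unreachable states {q3}; 3 states remain.
P0 = {q0,q2} | {q1}.
The partition is now stable with 2 blocks: {q0,q2} | {q1}.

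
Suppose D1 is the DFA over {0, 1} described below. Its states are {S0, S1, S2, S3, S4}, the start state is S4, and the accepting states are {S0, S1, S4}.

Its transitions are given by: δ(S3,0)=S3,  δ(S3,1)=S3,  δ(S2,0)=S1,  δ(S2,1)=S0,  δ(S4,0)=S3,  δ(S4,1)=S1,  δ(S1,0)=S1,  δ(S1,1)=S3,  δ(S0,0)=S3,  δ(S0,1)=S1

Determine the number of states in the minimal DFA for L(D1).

Reachable states from the start: {S1,S3,S4}. Unreachable: {S0,S2} — drop them.
Initial partition by acceptance: {S1,S4} | {S3}.
On input 0, block {S1,S4} splits into {S1} and {S4}.
The partition is now stable with 3 blocks: {S1} | {S3} | {S4}.

3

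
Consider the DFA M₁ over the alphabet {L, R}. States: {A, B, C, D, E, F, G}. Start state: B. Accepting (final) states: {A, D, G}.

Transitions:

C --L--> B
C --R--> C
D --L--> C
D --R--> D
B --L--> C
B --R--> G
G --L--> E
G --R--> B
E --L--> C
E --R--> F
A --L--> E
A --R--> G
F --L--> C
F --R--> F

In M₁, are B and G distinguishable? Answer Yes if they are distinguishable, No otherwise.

Reachable states from the start: {B,C,E,F,G}. Unreachable: {A,D} — drop them.
Initial partition by acceptance: {G} | {B,C,E,F}.
On input R, block {B,C,E,F} splits into {C,E,F} and {B}.
On input L, block {C,E,F} splits into {E,F} and {C}.
Stable partition: {G} | {E,F} | {B} | {C} — 4 equivalence classes.
B and G end up in different blocks, so they are distinguishable. For instance, the string 'ε' is accepted from only G.

Yes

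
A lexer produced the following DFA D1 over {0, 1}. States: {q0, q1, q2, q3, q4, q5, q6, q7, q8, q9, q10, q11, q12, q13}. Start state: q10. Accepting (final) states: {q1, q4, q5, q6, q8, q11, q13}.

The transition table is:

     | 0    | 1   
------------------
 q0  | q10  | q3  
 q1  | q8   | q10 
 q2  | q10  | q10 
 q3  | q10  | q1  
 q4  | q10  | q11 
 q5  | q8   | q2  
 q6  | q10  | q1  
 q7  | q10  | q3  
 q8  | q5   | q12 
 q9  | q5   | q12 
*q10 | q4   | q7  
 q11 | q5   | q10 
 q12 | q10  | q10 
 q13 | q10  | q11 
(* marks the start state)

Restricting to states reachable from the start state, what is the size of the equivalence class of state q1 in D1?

2

First remove the unreachable states {q0,q6,q9,q13}; 10 states remain.
P0 = {q1,q4,q5,q8,q11} | {q2,q3,q7,q10,q12}.
On input 0, block {q1,q4,q5,q8,q11} splits into {q1,q5,q8,q11} and {q4}.
On input 0, block {q2,q3,q7,q10,q12} splits into {q2,q3,q7,q12} and {q10}.
Split {q1,q5,q8,q11} by δ(·,1) → {q1,q11} and {q5,q8}.
Refine {q2,q3,q7,q12} on symbol 1: members go to different blocks, giving {q2,q12} and {q3} and {q7}.
The partition is now stable with 7 blocks: {q1,q11} | {q2,q12} | {q4} | {q10} | {q5,q8} | {q3} | {q7}.
The equivalence class containing q1 is {q1,q11}, of size 2.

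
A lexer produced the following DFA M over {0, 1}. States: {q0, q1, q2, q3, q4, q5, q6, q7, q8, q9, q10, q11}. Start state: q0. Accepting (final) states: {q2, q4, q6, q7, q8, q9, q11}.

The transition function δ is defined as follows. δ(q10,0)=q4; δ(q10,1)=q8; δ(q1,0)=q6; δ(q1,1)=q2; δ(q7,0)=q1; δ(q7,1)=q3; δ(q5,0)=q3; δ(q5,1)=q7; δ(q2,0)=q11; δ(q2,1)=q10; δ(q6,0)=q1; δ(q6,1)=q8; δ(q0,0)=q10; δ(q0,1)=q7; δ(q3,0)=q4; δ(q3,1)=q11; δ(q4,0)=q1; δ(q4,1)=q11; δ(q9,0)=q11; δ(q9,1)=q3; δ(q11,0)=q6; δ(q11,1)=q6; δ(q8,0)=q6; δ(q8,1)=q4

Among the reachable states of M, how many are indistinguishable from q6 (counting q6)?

First remove the unreachable states {q5,q9}; 10 states remain.
Initial partition by acceptance: {q2,q4,q6,q7,q8,q11} | {q0,q1,q3,q10}.
On input 0, block {q2,q4,q6,q7,q8,q11} splits into {q2,q8,q11} and {q4,q6,q7}.
Refine {q2,q8,q11} on symbol 0: members go to different blocks, giving {q8,q11} and {q2}.
On input 0, block {q0,q1,q3,q10} splits into {q1,q3,q10} and {q0}.
On input 1, block {q1,q3,q10} splits into {q3,q10} and {q1}.
On input 1, block {q4,q6,q7} splits into {q4,q6} and {q7}.
The partition is now stable with 7 blocks: {q8,q11} | {q3,q10} | {q4,q6} | {q2} | {q0} | {q1} | {q7}.
The equivalence class containing q6 is {q4,q6}, of size 2.

2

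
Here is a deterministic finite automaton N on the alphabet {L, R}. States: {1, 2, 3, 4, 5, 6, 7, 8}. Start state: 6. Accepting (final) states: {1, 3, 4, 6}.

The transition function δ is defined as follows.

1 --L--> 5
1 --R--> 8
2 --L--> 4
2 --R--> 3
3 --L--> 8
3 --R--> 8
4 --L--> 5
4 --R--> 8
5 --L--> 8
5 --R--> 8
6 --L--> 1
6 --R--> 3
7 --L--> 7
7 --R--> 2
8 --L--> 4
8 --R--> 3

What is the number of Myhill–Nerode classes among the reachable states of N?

First remove the unreachable states {2,7}; 6 states remain.
Start with accepting vs non-accepting: {1,3,4,6} | {5,8}.
Refine {1,3,4,6} on symbol L: members go to different blocks, giving {1,3,4} and {6}.
Refine {5,8} on symbol L: members go to different blocks, giving {5} and {8}.
Split {1,3,4} by δ(·,L) → {1,4} and {3}.
The partition is now stable with 5 blocks: {1,4} | {5} | {6} | {8} | {3}.

5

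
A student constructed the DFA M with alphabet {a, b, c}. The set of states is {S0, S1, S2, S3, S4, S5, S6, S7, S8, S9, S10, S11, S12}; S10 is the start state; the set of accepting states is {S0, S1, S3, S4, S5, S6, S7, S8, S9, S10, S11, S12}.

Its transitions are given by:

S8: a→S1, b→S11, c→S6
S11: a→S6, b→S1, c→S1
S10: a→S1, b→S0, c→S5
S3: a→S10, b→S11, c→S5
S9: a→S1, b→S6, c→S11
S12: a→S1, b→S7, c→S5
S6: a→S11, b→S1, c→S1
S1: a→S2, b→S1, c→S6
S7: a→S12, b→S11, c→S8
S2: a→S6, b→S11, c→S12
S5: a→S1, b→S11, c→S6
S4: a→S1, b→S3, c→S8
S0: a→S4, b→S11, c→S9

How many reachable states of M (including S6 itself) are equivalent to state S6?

2

Start with accepting vs non-accepting: {S0,S1,S3,S4,S5,S6,S7,S8,S9,S10,S11,S12} | {S2}.
On input a, block {S0,S1,S3,S4,S5,S6,S7,S8,S9,S10,S11,S12} splits into {S0,S3,S4,S5,S6,S7,S8,S9,S10,S11,S12} and {S1}.
On input a, block {S0,S3,S4,S5,S6,S7,S8,S9,S10,S11,S12} splits into {S4,S5,S8,S9,S10,S12} and {S0,S3,S6,S7,S11}.
Split {S4,S5,S8,S9,S10,S12} by δ(·,c) → {S4,S10,S12} and {S5,S8,S9}.
Split {S0,S3,S6,S7,S11} by δ(·,a) → {S0,S3,S7} and {S6,S11}.
No further refinement is possible. Final partition (6 blocks): {S4,S10,S12} | {S2} | {S1} | {S0,S3,S7} | {S5,S8,S9} | {S6,S11}.
The equivalence class containing S6 is {S6,S11}, of size 2.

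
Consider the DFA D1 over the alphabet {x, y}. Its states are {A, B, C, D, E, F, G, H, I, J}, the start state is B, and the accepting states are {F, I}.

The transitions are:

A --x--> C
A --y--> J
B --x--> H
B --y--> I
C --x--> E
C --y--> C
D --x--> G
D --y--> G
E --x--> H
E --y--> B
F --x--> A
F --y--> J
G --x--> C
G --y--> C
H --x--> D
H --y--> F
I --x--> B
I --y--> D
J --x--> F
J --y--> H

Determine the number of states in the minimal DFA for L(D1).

10

Start with accepting vs non-accepting: {F,I} | {A,B,C,D,E,G,H,J}.
Refine {A,B,C,D,E,G,H,J} on symbol x: members go to different blocks, giving {A,B,C,D,E,G,H} and {J}.
Split {F,I} by δ(·,y) → {F} and {I}.
On input y, block {A,B,C,D,E,G,H} splits into {C,D,E,G} and {A} and {B} and {H}.
Split {C,D,E,G} by δ(·,x) → {C,D,G} and {E}.
On input x, block {C,D,G} splits into {D,G} and {C}.
On input x, block {D,G} splits into {D} and {G}.
The partition is now stable with 10 blocks: {F} | {D} | {J} | {I} | {A} | {B} | {H} | {E} | {C} | {G}.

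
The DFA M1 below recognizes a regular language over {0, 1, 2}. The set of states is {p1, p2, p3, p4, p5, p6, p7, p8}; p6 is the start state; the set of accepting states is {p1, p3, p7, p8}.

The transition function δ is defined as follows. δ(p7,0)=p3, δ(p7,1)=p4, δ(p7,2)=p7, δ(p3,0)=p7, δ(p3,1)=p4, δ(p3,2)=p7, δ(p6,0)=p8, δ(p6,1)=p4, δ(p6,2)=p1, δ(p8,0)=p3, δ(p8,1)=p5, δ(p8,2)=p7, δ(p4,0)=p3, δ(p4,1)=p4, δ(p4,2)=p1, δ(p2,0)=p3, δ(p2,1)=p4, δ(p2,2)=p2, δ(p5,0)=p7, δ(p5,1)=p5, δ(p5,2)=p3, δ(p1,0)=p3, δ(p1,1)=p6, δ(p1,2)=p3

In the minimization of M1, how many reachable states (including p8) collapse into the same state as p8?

Reachable states from the start: {p1,p3,p4,p5,p6,p7,p8}. Unreachable: {p2} — drop them.
Start with accepting vs non-accepting: {p1,p3,p7,p8} | {p4,p5,p6}.
Stable partition: {p1,p3,p7,p8} | {p4,p5,p6} — 2 equivalence classes.
The equivalence class containing p8 is {p1,p3,p7,p8}, of size 4.

4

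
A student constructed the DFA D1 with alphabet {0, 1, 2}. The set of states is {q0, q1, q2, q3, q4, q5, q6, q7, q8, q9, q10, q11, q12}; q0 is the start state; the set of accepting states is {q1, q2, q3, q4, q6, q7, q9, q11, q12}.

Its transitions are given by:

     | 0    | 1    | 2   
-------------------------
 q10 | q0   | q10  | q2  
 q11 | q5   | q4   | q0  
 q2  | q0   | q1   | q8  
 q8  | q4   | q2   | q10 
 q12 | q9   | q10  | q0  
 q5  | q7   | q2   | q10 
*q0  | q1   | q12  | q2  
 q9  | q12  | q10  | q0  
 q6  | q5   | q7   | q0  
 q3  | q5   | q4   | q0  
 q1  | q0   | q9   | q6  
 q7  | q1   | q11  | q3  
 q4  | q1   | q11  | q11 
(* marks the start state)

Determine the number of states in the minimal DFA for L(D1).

P0 = {q1,q2,q3,q4,q6,q7,q9,q11,q12} | {q0,q5,q8,q10}.
On input 0, block {q1,q2,q3,q4,q6,q7,q9,q11,q12} splits into {q1,q2,q3,q6,q11} and {q4,q7,q9,q12}.
On input 1, block {q1,q2,q3,q6,q11} splits into {q1,q3,q6,q11} and {q2}.
Refine {q1,q3,q6,q11} on symbol 2: members go to different blocks, giving {q3,q6,q11} and {q1}.
On input 0, block {q0,q5,q8,q10} splits into {q5,q8} and {q0} and {q10}.
Split {q4,q7,q9,q12} by δ(·,0) → {q4,q7} and {q9,q12}.
No further refinement is possible. Final partition (8 blocks): {q3,q6,q11} | {q5,q8} | {q4,q7} | {q2} | {q1} | {q0} | {q10} | {q9,q12}.

8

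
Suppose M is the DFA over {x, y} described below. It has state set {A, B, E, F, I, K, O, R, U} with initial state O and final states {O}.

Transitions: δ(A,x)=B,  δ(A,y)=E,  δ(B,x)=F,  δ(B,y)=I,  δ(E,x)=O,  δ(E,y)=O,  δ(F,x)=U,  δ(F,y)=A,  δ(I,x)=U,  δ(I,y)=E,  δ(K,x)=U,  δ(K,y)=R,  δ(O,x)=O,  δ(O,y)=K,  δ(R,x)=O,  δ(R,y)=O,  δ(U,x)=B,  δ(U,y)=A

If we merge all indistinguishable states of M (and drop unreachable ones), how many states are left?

Every state is reachable, so we keep all 9.
Initial partition by acceptance: {O} | {A,B,E,F,I,K,R,U}.
On input x, block {A,B,E,F,I,K,R,U} splits into {A,B,F,I,K,U} and {E,R}.
On input y, block {A,B,F,I,K,U} splits into {A,I,K} and {B,F,U}.
The partition is now stable with 4 blocks: {O} | {A,I,K} | {E,R} | {B,F,U}.

4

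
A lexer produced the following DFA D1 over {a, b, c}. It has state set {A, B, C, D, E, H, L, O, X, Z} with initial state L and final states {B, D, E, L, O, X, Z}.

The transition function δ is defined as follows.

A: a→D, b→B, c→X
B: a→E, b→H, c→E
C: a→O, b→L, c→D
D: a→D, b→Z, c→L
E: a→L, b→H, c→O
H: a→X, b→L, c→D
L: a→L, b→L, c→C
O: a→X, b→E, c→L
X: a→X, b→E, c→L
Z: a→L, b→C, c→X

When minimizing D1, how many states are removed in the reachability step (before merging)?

2

No path from L leads to A, B; the other 8 states are all reachable.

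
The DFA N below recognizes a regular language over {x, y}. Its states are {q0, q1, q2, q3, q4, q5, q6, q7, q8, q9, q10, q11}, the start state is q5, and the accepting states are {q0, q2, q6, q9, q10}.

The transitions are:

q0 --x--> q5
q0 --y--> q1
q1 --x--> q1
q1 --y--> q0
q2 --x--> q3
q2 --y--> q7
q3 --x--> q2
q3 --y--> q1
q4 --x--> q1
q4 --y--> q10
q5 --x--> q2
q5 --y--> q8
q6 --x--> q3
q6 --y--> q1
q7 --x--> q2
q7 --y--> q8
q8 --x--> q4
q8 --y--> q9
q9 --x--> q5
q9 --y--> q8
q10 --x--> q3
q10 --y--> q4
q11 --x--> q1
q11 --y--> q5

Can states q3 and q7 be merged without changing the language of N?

Yes

First remove the unreachable states {q6,q11}; 10 states remain.
Start with accepting vs non-accepting: {q0,q2,q9,q10} | {q1,q3,q4,q5,q7,q8}.
Split {q1,q3,q4,q5,q7,q8} by δ(·,x) → {q1,q4,q8} and {q3,q5,q7}.
Split {q0,q2,q9,q10} by δ(·,y) → {q0,q9,q10} and {q2}.
No further refinement is possible. Final partition (4 blocks): {q0,q9,q10} | {q1,q4,q8} | {q3,q5,q7} | {q2}.
q3 and q7 lie in the same block of the stable partition, so they are equivalent — no string distinguishes them.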